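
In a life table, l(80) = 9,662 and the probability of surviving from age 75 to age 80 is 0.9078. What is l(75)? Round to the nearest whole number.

10643

l(75) = l(80) / p = 9,662 / 0.9078 = 10643.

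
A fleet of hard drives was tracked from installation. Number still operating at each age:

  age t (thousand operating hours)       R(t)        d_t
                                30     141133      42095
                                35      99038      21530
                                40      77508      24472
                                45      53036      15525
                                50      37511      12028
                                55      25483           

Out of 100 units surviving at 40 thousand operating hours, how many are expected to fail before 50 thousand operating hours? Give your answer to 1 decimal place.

51.6

The relevant probability is 1 − 37511/77508 = 0.516037.
Expected number = 100 × 0.516037 = 51.6.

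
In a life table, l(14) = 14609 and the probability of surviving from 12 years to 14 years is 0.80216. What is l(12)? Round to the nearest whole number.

l(12) = l(14) / p = 14609 / 0.80216 = 18212.

18212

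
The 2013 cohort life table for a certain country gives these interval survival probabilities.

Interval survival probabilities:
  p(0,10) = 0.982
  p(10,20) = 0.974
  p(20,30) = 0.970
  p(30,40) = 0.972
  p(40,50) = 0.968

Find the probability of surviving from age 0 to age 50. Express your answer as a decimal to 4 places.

Chaining the interval survival probabilities: 0.982 × 0.974 × 0.970 × 0.972 × 0.968.
= 0.872939.

0.8729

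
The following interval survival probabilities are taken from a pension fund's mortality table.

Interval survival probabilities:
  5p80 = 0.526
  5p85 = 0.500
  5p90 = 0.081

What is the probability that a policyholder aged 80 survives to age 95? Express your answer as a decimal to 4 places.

Chaining the interval survival probabilities: 0.526 × 0.500 × 0.081.
= 0.021303.

0.0213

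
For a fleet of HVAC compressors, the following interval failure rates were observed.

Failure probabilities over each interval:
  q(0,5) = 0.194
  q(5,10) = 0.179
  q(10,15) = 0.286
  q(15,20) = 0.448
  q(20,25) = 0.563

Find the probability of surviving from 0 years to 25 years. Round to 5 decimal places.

0.11397

P(survive 0→25) = (1 − 0.194) × (1 − 0.179) × (1 − 0.286) × (1 − 0.448) × (1 − 0.563).
= 0.806 × 0.821 × 0.714 × 0.552 × 0.437 = 0.113972.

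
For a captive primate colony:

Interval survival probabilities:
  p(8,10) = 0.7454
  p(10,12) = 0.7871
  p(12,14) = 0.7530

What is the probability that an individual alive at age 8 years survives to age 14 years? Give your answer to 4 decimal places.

Survival from 8 to 14 is the product of surviving each interval: 0.7454 × 0.7871 × 0.7530.
= 0.441788.

0.4418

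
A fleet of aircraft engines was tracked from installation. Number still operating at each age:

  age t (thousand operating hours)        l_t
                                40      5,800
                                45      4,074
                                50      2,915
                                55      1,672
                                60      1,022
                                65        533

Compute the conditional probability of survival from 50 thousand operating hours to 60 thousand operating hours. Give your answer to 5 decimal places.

0.35060

The conditional survival probability is l_60/l_50 = 1,022/2,915 = 0.350600.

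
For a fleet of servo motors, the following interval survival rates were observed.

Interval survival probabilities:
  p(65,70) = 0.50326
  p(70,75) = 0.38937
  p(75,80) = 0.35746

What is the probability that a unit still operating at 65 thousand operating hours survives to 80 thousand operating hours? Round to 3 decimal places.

0.070

The overall survival probability is 0.50326 × 0.38937 × 0.35746.
= 0.070046.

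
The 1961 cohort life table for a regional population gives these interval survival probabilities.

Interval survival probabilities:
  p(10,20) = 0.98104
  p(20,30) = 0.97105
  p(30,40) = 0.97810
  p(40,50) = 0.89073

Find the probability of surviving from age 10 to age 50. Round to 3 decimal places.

The overall survival probability is 0.98104 × 0.97105 × 0.97810 × 0.89073.
= 0.829961.

0.830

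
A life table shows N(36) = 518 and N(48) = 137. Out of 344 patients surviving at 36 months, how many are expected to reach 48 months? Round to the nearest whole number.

The relevant probability is 137/518 = 0.264479.
Expected number = 344 × 0.264479 = 91.

91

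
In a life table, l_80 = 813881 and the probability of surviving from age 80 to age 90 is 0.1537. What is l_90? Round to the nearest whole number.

l_90 = l_80 × p = 813881 × 0.1537 = 125094.

125094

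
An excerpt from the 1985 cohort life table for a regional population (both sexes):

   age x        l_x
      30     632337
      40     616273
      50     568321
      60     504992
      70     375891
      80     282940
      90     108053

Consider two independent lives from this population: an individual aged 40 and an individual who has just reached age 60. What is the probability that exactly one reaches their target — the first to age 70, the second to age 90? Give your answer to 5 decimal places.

p₁ = l_70/l_40 = 375891/616273 = 0.609942; p₂ = l_90/l_60 = 108053/504992 = 0.213970.
P(exactly one) = p₁(1−p₂) + (1−p₁)p₂ = 0.479433 + 0.083461 = 0.562893.

0.56289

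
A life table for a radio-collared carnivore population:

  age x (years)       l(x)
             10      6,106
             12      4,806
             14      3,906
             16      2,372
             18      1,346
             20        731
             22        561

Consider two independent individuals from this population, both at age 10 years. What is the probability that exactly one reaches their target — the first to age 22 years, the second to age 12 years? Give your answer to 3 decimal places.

0.734

p₁ = l(22)/l(10) = 561/6,106 = 0.091877; p₂ = l(12)/l(10) = 4,806/6,106 = 0.787095.
P(exactly one) = p₁(1−p₂) + (1−p₁)p₂ = 0.019561 + 0.714779 = 0.734340.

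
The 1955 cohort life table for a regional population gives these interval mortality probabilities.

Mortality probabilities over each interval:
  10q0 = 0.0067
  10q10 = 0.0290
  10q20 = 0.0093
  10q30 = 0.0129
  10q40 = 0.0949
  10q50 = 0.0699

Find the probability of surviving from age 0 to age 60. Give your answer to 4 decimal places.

0.7940

Survival from 0 to 60 is the product of surviving each interval: (1 − 0.0067) × (1 − 0.0290) × (1 − 0.0093) × (1 − 0.0129) × (1 − 0.0949) × (1 − 0.0699).
= 0.9933 × 0.9710 × 0.9907 × 0.9871 × 0.9051 × 0.9301 = 0.794016.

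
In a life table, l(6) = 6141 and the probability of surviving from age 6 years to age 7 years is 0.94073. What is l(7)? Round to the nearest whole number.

5777

l(7) = l(6) × p = 6141 × 0.94073 = 5777.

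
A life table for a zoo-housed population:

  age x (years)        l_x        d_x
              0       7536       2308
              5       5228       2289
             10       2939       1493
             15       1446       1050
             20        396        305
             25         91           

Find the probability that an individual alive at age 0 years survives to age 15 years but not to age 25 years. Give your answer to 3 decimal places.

This is the probability of reaching 15 but not 25, conditional on being alive at 0: (l_15 − l_25) / l_0.
= (1446 − 91) / 7536 = 1355 / 7536 = 0.179804.

0.180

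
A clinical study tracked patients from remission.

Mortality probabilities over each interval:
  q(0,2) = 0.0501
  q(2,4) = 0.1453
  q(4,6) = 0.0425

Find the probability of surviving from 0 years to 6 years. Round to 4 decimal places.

0.7774

Survival from 0 to 6 is the product of surviving each interval: (1 − 0.0501) × (1 − 0.1453) × (1 − 0.0425).
= 0.9499 × 0.8547 × 0.9575 = 0.777375.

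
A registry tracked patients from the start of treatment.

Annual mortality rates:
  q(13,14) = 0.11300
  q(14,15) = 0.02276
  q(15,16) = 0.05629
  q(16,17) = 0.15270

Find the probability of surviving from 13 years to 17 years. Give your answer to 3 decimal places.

0.693

Survival from 13 to 17 is the product of surviving each interval: (1 − 0.11300) × (1 − 0.02276) × (1 − 0.05629) × (1 − 0.15270).
= 0.88700 × 0.97724 × 0.94371 × 0.84730 = 0.693108.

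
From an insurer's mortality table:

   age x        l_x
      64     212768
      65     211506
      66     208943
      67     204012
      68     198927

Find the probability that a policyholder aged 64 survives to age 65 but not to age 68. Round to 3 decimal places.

We want 1|3q64 = (l_65 − l_68)/l_64.
This is the probability of reaching 65 but not 68, conditional on being alive at 64: (l_65 − l_68) / l_64.
= (211506 − 198927) / 212768 = 12579 / 212768 = 0.059121.

0.059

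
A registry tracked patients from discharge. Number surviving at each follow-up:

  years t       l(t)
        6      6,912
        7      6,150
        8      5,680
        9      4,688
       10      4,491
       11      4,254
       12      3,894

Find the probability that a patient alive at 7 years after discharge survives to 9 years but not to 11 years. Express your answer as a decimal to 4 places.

0.0706

This is the probability of reaching 9 but not 11, conditional on being alive at 7: (l(9) − l(11)) / l(7).
= (4,688 − 4,254) / 6,150 = 434 / 6,150 = 0.070569.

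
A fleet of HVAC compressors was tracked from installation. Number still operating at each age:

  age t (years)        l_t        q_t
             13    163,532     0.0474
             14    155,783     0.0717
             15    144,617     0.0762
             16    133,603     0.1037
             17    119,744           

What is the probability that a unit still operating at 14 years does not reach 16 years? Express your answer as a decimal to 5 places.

0.14238

P(fail before 16 | operational at 14) = 1 − l_16/l_14 = 1 − 133,603/155,783 = (22,180)/155,783 = 0.142378.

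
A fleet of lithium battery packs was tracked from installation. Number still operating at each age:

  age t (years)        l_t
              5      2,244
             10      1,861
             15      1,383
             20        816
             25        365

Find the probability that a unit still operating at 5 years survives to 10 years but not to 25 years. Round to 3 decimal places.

0.667

This is the probability of reaching 10 but not 25, conditional on being operational at 5: (l_10 − l_25) / l_5.
= (1,861 − 365) / 2,244 = 1,496 / 2,244 = 0.666667.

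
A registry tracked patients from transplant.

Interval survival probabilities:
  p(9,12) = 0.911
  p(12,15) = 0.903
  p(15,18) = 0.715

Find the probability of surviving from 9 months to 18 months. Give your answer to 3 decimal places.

0.588

Chaining the interval survival probabilities: 0.911 × 0.903 × 0.715.
= 0.588183.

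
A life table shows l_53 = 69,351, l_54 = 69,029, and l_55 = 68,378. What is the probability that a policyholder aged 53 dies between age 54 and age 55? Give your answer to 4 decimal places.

0.0094

We want 1|1q53 = (l_54 − l_55)/l_53.
This is the probability of reaching 54 but not 55, conditional on being alive at 53: (l_54 − l_55) / l_53.
= (69,029 − 68,378) / 69,351 = 651 / 69,351 = 0.009387.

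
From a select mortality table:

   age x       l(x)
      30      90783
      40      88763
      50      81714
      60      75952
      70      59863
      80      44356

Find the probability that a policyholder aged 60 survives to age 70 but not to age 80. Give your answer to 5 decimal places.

0.20417

This is the probability of reaching 70 but not 80, conditional on being alive at 60: (l(70) − l(80)) / l(60).
= (59863 − 44356) / 75952 = 15507 / 75952 = 0.204168.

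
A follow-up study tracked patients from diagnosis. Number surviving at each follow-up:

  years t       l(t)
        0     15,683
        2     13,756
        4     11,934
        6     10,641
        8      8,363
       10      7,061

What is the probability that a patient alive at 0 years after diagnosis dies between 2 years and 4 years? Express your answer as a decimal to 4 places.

0.1162

This is the probability of reaching 2 but not 4, conditional on being alive at 0: (l(2) − l(4)) / l(0).
= (13,756 − 11,934) / 15,683 = 1,822 / 15,683 = 0.116177.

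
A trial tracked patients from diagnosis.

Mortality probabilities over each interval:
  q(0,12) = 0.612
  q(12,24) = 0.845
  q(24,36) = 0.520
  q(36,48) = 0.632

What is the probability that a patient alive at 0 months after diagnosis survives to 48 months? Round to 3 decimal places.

0.011

P(survive 0→48) = (1 − 0.612) × (1 − 0.845) × (1 − 0.520) × (1 − 0.632).
= 0.388 × 0.155 × 0.480 × 0.368 = 0.010623.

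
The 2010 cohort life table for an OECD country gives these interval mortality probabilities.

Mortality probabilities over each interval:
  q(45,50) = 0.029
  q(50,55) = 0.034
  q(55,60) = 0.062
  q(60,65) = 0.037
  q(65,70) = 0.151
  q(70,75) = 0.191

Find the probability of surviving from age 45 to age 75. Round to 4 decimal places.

P(survive 45→75) = (1 − 0.029) × (1 − 0.034) × (1 − 0.062) × (1 − 0.037) × (1 − 0.151) × (1 − 0.191).
= 0.971 × 0.966 × 0.938 × 0.963 × 0.849 × 0.809 = 0.581945.

0.5819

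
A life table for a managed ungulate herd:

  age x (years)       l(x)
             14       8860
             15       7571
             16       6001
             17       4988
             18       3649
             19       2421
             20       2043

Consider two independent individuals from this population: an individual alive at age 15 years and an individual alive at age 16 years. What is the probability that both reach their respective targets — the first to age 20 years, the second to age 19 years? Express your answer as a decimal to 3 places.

0.109

p₁ = l(20)/l(15) = 2043/7571 = 0.269845; p₂ = l(19)/l(16) = 2421/6001 = 0.403433.
P(both) = p₁ × p₂ = 0.269845 × 0.403433 = 0.108864.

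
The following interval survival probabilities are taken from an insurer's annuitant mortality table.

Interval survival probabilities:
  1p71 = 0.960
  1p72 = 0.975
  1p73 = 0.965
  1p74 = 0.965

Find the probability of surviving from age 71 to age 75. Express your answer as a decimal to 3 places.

4p71 = 0.960 × 0.975 × 0.965 × 0.965.
= 0.871627.

0.872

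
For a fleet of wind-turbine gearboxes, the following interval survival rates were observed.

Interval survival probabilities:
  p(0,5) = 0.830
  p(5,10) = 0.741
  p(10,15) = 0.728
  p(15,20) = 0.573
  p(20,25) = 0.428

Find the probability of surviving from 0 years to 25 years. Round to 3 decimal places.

The overall survival probability is 0.830 × 0.741 × 0.728 × 0.573 × 0.428.
= 0.109806.

0.110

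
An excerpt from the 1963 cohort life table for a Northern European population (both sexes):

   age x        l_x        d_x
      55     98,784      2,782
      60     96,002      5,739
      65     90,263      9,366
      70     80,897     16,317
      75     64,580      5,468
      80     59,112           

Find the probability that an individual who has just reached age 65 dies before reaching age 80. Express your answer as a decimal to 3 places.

P(die before 80 | alive at 65) = 1 − l_80/l_65 = 1 − 59,112/90,263 = (31,151)/90,263 = 0.345114.

0.345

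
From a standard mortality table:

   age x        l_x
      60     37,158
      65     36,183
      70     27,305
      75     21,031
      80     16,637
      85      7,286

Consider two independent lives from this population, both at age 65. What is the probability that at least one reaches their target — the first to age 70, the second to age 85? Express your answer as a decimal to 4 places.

0.8040

p₁ = l_70/l_65 = 27,305/36,183 = 0.754636; p₂ = l_85/l_65 = 7,286/36,183 = 0.201365.
P(at least one) = 1 − (1−p₁)(1−p₂) = 1 − 0.245364 × 0.798635 = 0.804044.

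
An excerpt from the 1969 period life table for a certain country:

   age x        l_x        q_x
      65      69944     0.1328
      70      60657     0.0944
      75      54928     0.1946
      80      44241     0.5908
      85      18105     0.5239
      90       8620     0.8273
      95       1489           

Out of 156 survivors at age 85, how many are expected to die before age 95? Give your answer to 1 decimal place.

143.2

The relevant probability is 1 − 1489/18105 = 0.917758.
Expected number = 156 × 0.917758 = 143.2.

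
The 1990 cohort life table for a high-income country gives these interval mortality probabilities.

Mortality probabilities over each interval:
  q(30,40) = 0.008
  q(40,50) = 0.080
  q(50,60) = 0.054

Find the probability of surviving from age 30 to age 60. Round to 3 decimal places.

0.863

Chaining the interval survival probabilities: (1 − 0.008) × (1 − 0.080) × (1 − 0.054).
= 0.992 × 0.920 × 0.946 = 0.863357.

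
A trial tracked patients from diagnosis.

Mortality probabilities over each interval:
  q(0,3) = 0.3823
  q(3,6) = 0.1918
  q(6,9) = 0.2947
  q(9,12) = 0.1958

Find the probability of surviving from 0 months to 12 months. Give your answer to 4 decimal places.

0.2832

The overall survival probability is (1 − 0.3823) × (1 − 0.1918) × (1 − 0.2947) × (1 − 0.1958).
= 0.6177 × 0.8082 × 0.7053 × 0.8042 = 0.283162.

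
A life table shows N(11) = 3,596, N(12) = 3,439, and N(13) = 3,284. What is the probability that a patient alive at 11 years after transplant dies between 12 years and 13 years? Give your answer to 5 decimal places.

0.04310

This is the probability of reaching 12 but not 13, conditional on being alive at 11: (N(12) − N(13)) / N(11).
= (3,439 − 3,284) / 3,596 = 155 / 3,596 = 0.043103.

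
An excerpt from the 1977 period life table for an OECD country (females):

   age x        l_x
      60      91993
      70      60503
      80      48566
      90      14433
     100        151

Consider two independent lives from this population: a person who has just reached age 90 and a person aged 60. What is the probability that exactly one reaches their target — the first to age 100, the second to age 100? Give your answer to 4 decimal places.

0.0121

p₁ = l_100/l_90 = 151/14433 = 0.010462; p₂ = l_100/l_60 = 151/91993 = 0.001641.
P(exactly one) = p₁(1−p₂) + (1−p₁)p₂ = 0.010445 + 0.001624 = 0.012069.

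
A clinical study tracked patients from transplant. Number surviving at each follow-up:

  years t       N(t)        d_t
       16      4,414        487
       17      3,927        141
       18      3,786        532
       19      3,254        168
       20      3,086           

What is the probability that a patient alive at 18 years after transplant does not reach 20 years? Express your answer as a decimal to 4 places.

0.1849

P(die before 20 | alive at 18) = 1 − N(20)/N(18) = 1 − 3,086/3,786 = (700)/3,786 = 0.184892.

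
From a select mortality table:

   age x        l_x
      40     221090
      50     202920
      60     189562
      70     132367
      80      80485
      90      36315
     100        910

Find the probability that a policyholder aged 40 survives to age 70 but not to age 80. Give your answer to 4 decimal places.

0.2347

We want 30|10q40 = (l_70 − l_80)/l_40.
This is the probability of reaching 70 but not 80, conditional on being alive at 40: (l_70 − l_80) / l_40.
= (132367 − 80485) / 221090 = 51882 / 221090 = 0.234665.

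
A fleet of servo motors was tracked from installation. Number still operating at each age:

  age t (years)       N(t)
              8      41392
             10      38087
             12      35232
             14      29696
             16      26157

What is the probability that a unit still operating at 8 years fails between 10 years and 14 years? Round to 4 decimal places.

0.2027

This is the probability of reaching 10 but not 14, conditional on being operational at 8: (N(10) − N(14)) / N(8).
= (38087 − 29696) / 41392 = 8391 / 41392 = 0.202720.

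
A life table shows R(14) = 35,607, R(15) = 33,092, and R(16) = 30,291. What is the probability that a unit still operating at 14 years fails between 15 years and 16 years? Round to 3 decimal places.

0.079

This is the probability of reaching 15 but not 16, conditional on being operational at 14: (R(15) − R(16)) / R(14).
= (33,092 − 30,291) / 35,607 = 2,801 / 35,607 = 0.078664.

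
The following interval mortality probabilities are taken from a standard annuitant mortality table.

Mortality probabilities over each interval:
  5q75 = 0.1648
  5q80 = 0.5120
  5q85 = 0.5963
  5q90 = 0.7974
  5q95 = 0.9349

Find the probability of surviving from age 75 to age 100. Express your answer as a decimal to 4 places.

0.0022

The overall survival probability is (1 − 0.1648) × (1 − 0.5120) × (1 − 0.5963) × (1 − 0.7974) × (1 − 0.9349).
= 0.8352 × 0.4880 × 0.4037 × 0.2026 × 0.0651 = 0.002170.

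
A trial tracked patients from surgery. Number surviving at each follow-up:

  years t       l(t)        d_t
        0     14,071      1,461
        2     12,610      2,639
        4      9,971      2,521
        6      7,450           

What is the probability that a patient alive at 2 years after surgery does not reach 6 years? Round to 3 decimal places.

P(die before 6 | alive at 2) = 1 − l(6)/l(2) = 1 − 7,450/12,610 = (5,160)/12,610 = 0.409199.

0.409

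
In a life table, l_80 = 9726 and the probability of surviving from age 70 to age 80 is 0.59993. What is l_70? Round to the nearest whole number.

l_70 = l_80 / p = 9726 / 0.59993 = 16212.

16212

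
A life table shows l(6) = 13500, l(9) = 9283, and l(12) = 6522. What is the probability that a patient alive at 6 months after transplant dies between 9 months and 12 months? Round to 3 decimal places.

This is the probability of reaching 9 but not 12, conditional on being alive at 6: (l(9) − l(12)) / l(6).
= (9283 − 6522) / 13500 = 2761 / 13500 = 0.204519.

0.205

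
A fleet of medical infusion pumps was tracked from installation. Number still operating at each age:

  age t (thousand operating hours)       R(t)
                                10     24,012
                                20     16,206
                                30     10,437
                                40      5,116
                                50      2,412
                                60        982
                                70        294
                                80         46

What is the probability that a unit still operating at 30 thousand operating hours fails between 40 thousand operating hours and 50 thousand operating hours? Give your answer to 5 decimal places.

This is the probability of reaching 40 but not 50, conditional on being operational at 30: (R(40) − R(50)) / R(30).
= (5,116 − 2,412) / 10,437 = 2,704 / 10,437 = 0.259078.

0.25908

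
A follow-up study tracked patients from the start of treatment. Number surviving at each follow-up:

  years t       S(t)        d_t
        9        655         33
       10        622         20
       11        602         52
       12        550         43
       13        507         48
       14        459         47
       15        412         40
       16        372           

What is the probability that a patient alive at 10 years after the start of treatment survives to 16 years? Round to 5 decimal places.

The conditional survival probability is S(16)/S(10) = 372/622 = 0.598071.

0.59807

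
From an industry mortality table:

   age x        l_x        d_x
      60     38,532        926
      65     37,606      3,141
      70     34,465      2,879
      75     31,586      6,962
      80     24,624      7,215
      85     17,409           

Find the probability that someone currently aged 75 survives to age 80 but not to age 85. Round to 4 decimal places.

We want 5|5q75 = (l_80 − l_85)/l_75.
This is the probability of reaching 80 but not 85, conditional on being alive at 75: (l_80 − l_85) / l_75.
= (24,624 − 17,409) / 31,586 = 7,215 / 31,586 = 0.228424.

0.2284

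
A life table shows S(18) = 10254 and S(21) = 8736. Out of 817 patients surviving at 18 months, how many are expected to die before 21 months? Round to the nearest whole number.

121

The relevant probability is 1 − 8736/10254 = 0.148040.
Expected number = 817 × 0.148040 = 121.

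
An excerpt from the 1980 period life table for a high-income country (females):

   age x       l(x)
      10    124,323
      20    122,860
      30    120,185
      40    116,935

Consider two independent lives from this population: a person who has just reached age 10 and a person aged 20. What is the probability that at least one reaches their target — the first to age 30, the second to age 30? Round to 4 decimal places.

p₁ = l(30)/l(10) = 120,185/124,323 = 0.966716; p₂ = l(30)/l(20) = 120,185/122,860 = 0.978227.
P(at least one) = 1 − (1−p₁)(1−p₂) = 1 − 0.033284 × 0.021773 = 0.999275.

0.9993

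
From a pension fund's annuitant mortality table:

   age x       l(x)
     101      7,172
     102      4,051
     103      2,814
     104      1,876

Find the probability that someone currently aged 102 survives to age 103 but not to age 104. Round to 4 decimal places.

This is the probability of reaching 103 but not 104, conditional on being alive at 102: (l(103) − l(104)) / l(102).
= (2,814 − 1,876) / 4,051 = 938 / 4,051 = 0.231548.

0.2315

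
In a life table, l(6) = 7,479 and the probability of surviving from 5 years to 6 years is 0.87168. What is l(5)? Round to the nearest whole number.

l(5) = l(6) / p = 7,479 / 0.87168 = 8580.

8580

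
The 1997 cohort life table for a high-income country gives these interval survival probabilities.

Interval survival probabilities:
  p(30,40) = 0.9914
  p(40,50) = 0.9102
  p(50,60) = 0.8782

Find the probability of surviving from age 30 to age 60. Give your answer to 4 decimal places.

P(survive 30→60) = 0.9914 × 0.9102 × 0.8782.
= 0.792463.

0.7925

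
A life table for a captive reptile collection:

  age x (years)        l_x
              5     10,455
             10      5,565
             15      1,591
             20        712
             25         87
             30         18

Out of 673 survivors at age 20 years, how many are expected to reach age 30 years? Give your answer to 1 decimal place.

17.0

The relevant probability is 18/712 = 0.025281.
Expected number = 673 × 0.025281 = 17.0.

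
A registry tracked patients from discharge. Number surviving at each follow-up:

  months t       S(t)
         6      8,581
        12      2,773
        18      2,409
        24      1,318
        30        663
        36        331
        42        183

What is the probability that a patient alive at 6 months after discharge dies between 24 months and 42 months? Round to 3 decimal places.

This is the probability of reaching 24 but not 42, conditional on being alive at 6: (S(24) − S(42)) / S(6).
= (1,318 − 183) / 8,581 = 1,135 / 8,581 = 0.132269.

0.132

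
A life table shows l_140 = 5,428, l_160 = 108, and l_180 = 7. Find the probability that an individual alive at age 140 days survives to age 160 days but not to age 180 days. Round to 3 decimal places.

0.019

This is the probability of reaching 160 but not 180, conditional on being alive at 140: (l_160 − l_180) / l_140.
= (108 − 7) / 5,428 = 101 / 5,428 = 0.018607.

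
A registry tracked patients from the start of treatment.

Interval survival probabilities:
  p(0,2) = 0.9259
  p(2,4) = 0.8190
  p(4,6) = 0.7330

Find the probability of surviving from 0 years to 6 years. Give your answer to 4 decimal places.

Chaining the interval survival probabilities: 0.9259 × 0.8190 × 0.7330.
= 0.555843.

0.5558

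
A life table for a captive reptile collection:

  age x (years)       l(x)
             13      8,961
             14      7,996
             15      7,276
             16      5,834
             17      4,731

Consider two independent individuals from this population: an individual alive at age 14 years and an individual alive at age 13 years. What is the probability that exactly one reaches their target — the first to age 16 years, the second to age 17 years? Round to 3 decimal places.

p₁ = l(16)/l(14) = 5,834/7,996 = 0.729615; p₂ = l(17)/l(13) = 4,731/8,961 = 0.527954.
P(exactly one) = p₁(1−p₂) + (1−p₁)p₂ = 0.344412 + 0.142751 = 0.487163.

0.487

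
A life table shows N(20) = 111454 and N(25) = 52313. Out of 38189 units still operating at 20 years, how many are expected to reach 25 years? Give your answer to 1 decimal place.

17924.7

The relevant probability is 52313/111454 = 0.469369.
Expected number = 38189 × 0.469369 = 17924.7.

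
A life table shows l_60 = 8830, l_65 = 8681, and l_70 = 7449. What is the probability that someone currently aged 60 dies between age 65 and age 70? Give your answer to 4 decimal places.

0.1395

We want 5|5q60 = (l_65 − l_70)/l_60.
This is the probability of reaching 65 but not 70, conditional on being alive at 60: (l_65 − l_70) / l_60.
= (8681 − 7449) / 8830 = 1232 / 8830 = 0.139524.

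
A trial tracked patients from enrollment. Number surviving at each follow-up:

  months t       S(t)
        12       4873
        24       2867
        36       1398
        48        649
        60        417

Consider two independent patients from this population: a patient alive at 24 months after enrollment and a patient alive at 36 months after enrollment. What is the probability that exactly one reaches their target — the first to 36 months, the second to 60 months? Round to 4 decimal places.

p₁ = S(36)/S(24) = 1398/2867 = 0.487618; p₂ = S(60)/S(36) = 417/1398 = 0.298283.
P(exactly one) = p₁(1−p₂) + (1−p₁)p₂ = 0.342170 + 0.152835 = 0.495005.

0.4950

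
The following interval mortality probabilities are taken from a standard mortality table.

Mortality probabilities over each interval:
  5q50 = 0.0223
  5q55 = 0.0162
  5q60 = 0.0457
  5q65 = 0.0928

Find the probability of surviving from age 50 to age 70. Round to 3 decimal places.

20p50 = (1 − 0.0223) × (1 − 0.0162) × (1 − 0.0457) × (1 − 0.0928).
= 0.9777 × 0.9838 × 0.9543 × 0.9072 = 0.832723.

0.833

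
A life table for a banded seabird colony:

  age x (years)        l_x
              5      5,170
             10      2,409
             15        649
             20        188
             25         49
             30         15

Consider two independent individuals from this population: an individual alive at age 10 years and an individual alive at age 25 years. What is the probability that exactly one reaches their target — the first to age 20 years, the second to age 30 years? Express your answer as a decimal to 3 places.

p₁ = l_20/l_10 = 188/2,409 = 0.078041; p₂ = l_30/l_25 = 15/49 = 0.306122.
P(exactly one) = p₁(1−p₂) + (1−p₁)p₂ = 0.054151 + 0.282232 = 0.336383.

0.336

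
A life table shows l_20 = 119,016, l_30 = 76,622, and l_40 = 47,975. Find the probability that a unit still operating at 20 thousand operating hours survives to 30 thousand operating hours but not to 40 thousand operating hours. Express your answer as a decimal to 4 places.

0.2407

This is the probability of reaching 30 but not 40, conditional on being operational at 20: (l_30 − l_40) / l_20.
= (76,622 − 47,975) / 119,016 = 28,647 / 119,016 = 0.240699.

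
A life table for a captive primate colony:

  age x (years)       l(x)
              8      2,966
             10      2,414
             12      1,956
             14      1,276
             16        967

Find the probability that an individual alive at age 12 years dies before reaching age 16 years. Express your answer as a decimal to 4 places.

0.5056

P(die before 16 | alive at 12) = 1 − l(16)/l(12) = 1 − 967/1,956 = (989)/1,956 = 0.505624.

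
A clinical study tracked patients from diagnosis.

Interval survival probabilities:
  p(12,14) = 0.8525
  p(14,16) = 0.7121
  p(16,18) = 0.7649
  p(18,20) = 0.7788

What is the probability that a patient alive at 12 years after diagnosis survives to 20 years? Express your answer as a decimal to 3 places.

0.362

Survival from 12 to 20 is the product of surviving each interval: 0.8525 × 0.7121 × 0.7649 × 0.7788.
= 0.361631.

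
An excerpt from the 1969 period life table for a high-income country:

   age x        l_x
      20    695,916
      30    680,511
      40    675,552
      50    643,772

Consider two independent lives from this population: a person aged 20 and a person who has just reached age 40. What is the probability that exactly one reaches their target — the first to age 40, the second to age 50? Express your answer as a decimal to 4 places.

0.0736

p₁ = l_40/l_20 = 675,552/695,916 = 0.970738; p₂ = l_50/l_40 = 643,772/675,552 = 0.952957.
P(exactly one) = p₁(1−p₂) + (1−p₁)p₂ = 0.045666 + 0.027885 = 0.073552.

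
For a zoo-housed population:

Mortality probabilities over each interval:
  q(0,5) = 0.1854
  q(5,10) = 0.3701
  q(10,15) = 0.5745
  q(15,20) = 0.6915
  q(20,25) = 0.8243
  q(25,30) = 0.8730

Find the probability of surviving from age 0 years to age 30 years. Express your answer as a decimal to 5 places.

P(survive 0→30) = (1 − 0.1854) × (1 − 0.3701) × (1 − 0.5745) × (1 − 0.6915) × (1 − 0.8243) × (1 − 0.8730).
= 0.8146 × 0.6299 × 0.4255 × 0.3085 × 0.1757 × 0.1270 = 0.001503.

0.00150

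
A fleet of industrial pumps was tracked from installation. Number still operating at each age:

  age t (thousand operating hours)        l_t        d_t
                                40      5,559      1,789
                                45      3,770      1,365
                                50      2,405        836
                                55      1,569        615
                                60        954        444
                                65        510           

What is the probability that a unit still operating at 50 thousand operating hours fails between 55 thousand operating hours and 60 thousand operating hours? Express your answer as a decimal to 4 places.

0.2557

This is the probability of reaching 55 but not 60, conditional on being operational at 50: (l_55 − l_60) / l_50.
= (1,569 − 954) / 2,405 = 615 / 2,405 = 0.255717.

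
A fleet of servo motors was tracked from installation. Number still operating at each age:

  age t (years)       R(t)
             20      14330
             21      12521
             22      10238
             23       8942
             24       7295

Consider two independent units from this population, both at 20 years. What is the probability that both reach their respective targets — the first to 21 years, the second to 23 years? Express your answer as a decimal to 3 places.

0.545

p₁ = R(21)/R(20) = 12521/14330 = 0.873761; p₂ = R(23)/R(20) = 8942/14330 = 0.624006.
P(both) = p₁ × p₂ = 0.873761 × 0.624006 = 0.545232.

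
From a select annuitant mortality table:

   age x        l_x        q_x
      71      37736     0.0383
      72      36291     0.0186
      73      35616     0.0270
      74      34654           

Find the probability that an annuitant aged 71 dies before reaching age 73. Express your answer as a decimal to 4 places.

0.0562

P(die before 73 | alive at 71) = 1 − l_73/l_71 = 1 − 35616/37736 = (2120)/37736 = 0.056180.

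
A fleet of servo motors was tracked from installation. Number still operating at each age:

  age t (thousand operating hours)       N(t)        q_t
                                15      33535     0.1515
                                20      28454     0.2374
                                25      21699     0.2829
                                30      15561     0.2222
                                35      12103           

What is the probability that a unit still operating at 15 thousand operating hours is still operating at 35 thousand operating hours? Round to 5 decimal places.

0.36091

The conditional survival probability is N(35)/N(15) = 12103/33535 = 0.360907.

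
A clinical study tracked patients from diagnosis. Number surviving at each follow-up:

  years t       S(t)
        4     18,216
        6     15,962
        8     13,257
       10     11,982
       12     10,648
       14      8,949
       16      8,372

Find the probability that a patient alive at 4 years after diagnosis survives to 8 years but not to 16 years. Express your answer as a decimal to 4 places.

0.2682

This is the probability of reaching 8 but not 16, conditional on being alive at 4: (S(8) − S(16)) / S(4).
= (13,257 − 8,372) / 18,216 = 4,885 / 18,216 = 0.268171.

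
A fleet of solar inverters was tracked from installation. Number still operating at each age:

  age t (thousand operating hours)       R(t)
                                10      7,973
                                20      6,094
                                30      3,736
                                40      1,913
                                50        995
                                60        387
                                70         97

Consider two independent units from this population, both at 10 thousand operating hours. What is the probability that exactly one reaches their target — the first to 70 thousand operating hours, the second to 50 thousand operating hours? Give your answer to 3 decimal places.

0.134

p₁ = R(70)/R(10) = 97/7,973 = 0.012166; p₂ = R(50)/R(10) = 995/7,973 = 0.124796.
P(exactly one) = p₁(1−p₂) + (1−p₁)p₂ = 0.010648 + 0.123278 = 0.133925.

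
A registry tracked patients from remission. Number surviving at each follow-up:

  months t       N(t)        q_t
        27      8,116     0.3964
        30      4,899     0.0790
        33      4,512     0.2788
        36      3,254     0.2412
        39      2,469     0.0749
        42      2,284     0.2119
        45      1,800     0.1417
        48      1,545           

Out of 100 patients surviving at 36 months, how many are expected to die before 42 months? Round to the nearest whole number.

The relevant probability is 1 − 2,284/3,254 = 0.298095.
Expected number = 100 × 0.298095 = 30.

30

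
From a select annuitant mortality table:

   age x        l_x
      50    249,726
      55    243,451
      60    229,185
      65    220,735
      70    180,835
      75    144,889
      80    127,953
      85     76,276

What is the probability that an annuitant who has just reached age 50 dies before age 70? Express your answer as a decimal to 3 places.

0.276

P(die before 70 | alive at 50) = 1 − l_70/l_50 = 1 − 180,835/249,726 = (68,891)/249,726 = 0.275866.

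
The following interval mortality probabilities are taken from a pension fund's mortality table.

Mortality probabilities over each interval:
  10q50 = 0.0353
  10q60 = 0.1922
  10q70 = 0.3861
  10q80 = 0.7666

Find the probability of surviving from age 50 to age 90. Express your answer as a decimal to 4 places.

0.1117

Survival from 50 to 90 is the product of surviving each interval: (1 − 0.0353) × (1 − 0.1922) × (1 − 0.3861) × (1 − 0.7666).
= 0.9647 × 0.8078 × 0.6139 × 0.2334 = 0.111659.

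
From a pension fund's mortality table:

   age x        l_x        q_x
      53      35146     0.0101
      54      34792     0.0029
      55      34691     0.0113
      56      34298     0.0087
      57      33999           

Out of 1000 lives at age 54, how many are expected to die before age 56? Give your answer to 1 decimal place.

14.2

The relevant probability is 1 − 34298/34792 = 0.014199.
Expected number = 1000 × 0.014199 = 14.2.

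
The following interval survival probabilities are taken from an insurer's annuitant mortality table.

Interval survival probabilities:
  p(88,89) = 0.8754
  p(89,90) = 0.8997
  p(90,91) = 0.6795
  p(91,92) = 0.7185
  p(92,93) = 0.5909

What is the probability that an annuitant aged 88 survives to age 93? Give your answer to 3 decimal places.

0.227

The overall survival probability is 0.8754 × 0.8997 × 0.6795 × 0.7185 × 0.5909.
= 0.227214.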